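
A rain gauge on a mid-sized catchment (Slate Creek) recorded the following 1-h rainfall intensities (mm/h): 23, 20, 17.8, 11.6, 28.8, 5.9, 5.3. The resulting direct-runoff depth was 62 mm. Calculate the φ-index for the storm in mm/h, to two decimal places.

φ ≈ 7.84 mm/h

Only the 5 blocks with intensity above φ contribute runoff: 23, 20, 17.8, 11.6, 28.8 mm/h.
Σ(I−φ)·Δt = d  ⇒  (23+20+17.8+11.6+28.8 − 5φ)·1 = 62
φ = (101.2 − 62/1) / 5 = 7.84 mm/h.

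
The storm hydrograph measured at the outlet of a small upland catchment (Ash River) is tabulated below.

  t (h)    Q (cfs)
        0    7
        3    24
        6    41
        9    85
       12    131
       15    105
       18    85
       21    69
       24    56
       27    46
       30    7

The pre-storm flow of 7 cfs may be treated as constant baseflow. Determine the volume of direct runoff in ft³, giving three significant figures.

Direct-runoff ordinates (Q − Q_b): 0.0, 17.0, 34.0, 78.0, 124.0, 98.0, 78.0, 62.0, 49.0, 39.0, 0.0 cfs.
ΣQ_DR = 579.0 cfs.
With Δt = 3 h = 10800 s, V = ΣQ_DR · Δt = 579.0 × 10800 = 6.25 × 10^6 ft³.

V ≈ 6.25 × 10^6 ft³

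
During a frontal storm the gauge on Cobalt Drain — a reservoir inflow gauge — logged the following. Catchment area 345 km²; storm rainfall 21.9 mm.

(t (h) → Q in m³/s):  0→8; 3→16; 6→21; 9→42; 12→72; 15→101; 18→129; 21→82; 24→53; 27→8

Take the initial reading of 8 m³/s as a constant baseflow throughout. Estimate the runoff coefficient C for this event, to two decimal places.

ΣQ_DR = 452.0 m³/s; V = ΣQ_DR·Δt = 4.882 × 10^6 m³.
Runoff depth d = V / A = 14.15 mm.
C = d / P = 14.15 / 21.9 = 0.65.

C ≈ 0.65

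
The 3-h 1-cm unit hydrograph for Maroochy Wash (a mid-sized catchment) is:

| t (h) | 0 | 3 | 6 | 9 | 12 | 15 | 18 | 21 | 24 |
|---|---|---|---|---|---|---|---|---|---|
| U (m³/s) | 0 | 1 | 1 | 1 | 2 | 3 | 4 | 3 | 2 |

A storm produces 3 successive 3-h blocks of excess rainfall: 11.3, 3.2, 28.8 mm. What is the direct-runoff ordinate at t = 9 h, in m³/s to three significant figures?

Q ≈ 4.33 m³/s

By discrete convolution, Q_j = Σ (P_i / 10 mm) · U_{j−i}.
At t = 9 h (j=3): Q = (11.3/10)·1 + (3.2/10)·1 + (28.8/10)·1 = 4.33 m³/s.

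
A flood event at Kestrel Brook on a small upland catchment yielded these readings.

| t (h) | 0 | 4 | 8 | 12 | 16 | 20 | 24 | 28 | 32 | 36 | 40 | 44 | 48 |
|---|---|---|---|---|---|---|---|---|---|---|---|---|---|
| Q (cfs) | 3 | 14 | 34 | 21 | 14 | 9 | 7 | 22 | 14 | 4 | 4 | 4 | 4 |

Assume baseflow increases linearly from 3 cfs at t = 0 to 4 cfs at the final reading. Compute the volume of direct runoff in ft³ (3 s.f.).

V ≈ 1.56 × 10^6 ft³

Direct-runoff ordinates (Q − Q_b): 0.00, 10.92, 30.83, 17.75, 10.67, 5.58, 3.50, 18.42, 10.33, 0.25, 0.17, 0.08, 0.00 cfs.
ΣQ_DR = 108.5 cfs.
With Δt = 4 h = 14400 s, V = ΣQ_DR · Δt = 108.5 × 14400 = 1.56 × 10^6 ft³.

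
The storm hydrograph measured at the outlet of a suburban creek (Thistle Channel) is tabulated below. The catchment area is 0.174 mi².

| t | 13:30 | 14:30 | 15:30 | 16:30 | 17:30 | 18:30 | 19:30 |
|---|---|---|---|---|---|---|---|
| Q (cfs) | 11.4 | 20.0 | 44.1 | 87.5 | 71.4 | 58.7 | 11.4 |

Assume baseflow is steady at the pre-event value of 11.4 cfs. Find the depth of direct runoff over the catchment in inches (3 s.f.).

d ≈ 2.00 in

Direct runoff: 0.0, 8.6, 32.7, 76.1, 60.0, 47.3, 0.0 cfs; ΣQ_DR = 224.7 cfs.
V = ΣQ_DR · Δt = 224.7 × 3600 s = 8.089 × 10^5 ft³.
Over A = 0.174 mi², depth = V / A = 2.00 in.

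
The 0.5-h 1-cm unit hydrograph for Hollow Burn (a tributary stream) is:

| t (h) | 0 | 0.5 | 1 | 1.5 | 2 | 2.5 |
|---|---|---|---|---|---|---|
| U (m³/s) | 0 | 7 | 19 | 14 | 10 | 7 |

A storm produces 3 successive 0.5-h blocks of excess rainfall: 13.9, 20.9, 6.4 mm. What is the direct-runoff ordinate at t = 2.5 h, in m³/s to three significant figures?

By discrete convolution, Q_j = Σ (P_i / 10 mm) · U_{j−i}.
At t = 2.5 h (j=5): Q = (13.9/10)·7 + (20.9/10)·10 + (6.4/10)·14 = 39.6 m³/s.

Q ≈ 39.6 m³/s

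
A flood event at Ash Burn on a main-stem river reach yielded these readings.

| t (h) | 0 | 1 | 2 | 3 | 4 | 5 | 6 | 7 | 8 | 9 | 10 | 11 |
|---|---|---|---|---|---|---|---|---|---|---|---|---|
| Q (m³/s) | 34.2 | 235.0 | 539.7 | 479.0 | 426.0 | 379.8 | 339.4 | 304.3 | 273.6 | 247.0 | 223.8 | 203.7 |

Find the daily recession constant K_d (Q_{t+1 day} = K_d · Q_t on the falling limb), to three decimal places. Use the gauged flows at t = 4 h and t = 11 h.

Between t = 4 h and t = 11 h the flow falls from 426.0 to 203.7 m³/s over 7×1 h = 7 h.
Per-interval ratio K = (203.7/426.0)^(1/7) = 0.9000; K_d = K^(24/1) = 0.080.

K_d ≈ 0.080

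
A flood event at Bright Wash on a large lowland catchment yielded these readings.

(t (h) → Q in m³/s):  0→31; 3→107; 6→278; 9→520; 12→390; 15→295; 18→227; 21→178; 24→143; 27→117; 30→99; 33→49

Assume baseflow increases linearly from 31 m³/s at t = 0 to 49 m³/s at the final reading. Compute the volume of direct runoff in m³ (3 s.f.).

V ≈ 2.11 × 10^7 m³

Direct-runoff ordinates (Q − Q_b): 0.00, 74.36, 243.73, 484.09, 352.45, 255.82, 186.18, 135.55, 98.91, 71.27, 51.64, 0.00 m³/s.
ΣQ_DR = 1954 m³/s.
With Δt = 3 h = 10800 s, V = ΣQ_DR · Δt = 1954 × 10800 = 2.11 × 10^7 m³.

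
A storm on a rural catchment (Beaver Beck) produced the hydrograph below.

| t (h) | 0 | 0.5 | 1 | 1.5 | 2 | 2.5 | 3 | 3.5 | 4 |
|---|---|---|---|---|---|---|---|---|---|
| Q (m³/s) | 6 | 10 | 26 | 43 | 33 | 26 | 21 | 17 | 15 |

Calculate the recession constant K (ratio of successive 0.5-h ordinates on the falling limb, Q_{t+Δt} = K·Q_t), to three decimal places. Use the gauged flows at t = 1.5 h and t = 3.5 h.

Using the recession-limb readings at t = 1.5 h and t = 3.5 h: Q falls from 43 to 17 m³/s over 4 intervals.
K = (Q₂/Q₁)^(1/4) = (17/43)^(1/4) = 0.793.

K ≈ 0.793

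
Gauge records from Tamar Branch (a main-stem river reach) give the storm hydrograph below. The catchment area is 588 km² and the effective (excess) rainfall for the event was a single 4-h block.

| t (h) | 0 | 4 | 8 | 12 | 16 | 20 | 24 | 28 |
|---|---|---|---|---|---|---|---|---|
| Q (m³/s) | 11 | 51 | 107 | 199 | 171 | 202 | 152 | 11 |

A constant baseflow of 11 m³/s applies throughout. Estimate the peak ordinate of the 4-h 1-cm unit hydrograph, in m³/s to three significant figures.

Direct runoff: 0.0, 40.0, 96.0, 188.0, 160.0, 191.0, 141.0, 0.0 m³/s; ΣQ_DR = 816.0 m³/s, peak = 191.0 m³/s.
Runoff depth d = ΣQ_DR·Δt / A = 816.0 × 14400 / (588 km²) = 19.98 mm.
The 1-cm UH is the DRH scaled by (10 mm)/d, so U_p = 191.0 × 10/19.98 = 95.6 m³/s.

U_p ≈ 95.6 m³/s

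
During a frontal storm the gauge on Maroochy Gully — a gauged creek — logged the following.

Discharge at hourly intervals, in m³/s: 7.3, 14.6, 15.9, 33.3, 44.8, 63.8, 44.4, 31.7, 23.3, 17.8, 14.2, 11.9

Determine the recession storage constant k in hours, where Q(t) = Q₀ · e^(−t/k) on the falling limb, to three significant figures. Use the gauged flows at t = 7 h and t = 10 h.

On the falling limb, Q drops from 31.7 to 14.2 m³/s between t = 7 h and t = 10 h (Δt = 3 h).
k = −Δt / ln(Q₂/Q₁) = −3 / ln(14.2/31.7) = 3.74 h.

k ≈ 3.74 h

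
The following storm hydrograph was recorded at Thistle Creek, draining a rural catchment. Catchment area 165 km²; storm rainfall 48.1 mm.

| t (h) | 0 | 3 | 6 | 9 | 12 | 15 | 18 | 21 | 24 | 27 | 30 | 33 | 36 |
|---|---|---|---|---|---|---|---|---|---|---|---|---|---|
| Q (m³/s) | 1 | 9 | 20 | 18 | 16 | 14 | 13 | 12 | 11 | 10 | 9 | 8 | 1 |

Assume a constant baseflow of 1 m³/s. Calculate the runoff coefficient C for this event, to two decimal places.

ΣQ_DR = 129.0 m³/s; V = ΣQ_DR·Δt = 1.393 × 10^6 m³.
Runoff depth d = V / A = 8.444 mm.
C = d / P = 8.444 / 48.1 = 0.18.

C ≈ 0.18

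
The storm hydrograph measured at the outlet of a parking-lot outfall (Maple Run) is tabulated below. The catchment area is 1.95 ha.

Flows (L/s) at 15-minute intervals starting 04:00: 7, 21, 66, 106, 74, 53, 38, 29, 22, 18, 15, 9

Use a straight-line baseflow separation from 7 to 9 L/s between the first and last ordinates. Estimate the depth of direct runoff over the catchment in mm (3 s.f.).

d ≈ 16.7 mm

Direct runoff: 0.00, 13.82, 58.64, 98.45, 66.27, 45.09, 29.91, 20.73, 13.55, 9.36, 6.18, 0.00 L/s; ΣQ_DR = 362.0 L/s.
V = ΣQ_DR · Δt = 362.0 × 900 s = 3.258 × 10^5 L.
Over A = 1.95 ha, depth = V / A = 16.7 mm.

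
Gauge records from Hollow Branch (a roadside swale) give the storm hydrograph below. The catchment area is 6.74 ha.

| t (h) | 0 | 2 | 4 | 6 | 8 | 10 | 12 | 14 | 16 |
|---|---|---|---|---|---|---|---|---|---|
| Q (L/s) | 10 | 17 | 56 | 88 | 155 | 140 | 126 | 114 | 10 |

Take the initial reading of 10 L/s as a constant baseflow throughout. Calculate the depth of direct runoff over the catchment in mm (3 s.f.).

Direct runoff: 0.0, 7.0, 46.0, 78.0, 145.0, 130.0, 116.0, 104.0, 0.0 L/s; ΣQ_DR = 626.0 L/s.
V = ΣQ_DR · Δt = 626.0 × 7200 s = 4.507 × 10^6 L.
Over A = 6.74 ha, depth = V / A = 66.9 mm.

d ≈ 66.9 mm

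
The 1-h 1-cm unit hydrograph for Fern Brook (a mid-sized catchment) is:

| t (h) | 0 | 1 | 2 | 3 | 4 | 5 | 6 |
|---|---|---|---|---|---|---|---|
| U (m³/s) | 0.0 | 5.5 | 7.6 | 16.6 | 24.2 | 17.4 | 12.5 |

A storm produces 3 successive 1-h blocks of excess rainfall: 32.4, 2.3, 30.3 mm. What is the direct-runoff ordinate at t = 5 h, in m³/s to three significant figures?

By discrete convolution, Q_j = Σ (P_i / 10 mm) · U_{j−i}.
At t = 5 h (j=5): Q = (32.4/10)·17.4 + (2.3/10)·24.2 + (30.3/10)·16.6 = 112 m³/s.

Q ≈ 112 m³/s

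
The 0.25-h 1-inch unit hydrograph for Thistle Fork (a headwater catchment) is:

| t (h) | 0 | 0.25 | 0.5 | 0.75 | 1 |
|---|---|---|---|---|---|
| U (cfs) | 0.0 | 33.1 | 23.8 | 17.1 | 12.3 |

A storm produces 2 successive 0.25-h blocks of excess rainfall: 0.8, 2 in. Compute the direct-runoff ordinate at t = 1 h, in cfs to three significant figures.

By discrete convolution, Q_j = Σ (P_i / 1 in) · U_{j−i}.
At t = 1 h (j=4): Q = (0.8/1)·12.3 + (2/1)·17.1 = 44.0 cfs.

Q ≈ 44.0 cfs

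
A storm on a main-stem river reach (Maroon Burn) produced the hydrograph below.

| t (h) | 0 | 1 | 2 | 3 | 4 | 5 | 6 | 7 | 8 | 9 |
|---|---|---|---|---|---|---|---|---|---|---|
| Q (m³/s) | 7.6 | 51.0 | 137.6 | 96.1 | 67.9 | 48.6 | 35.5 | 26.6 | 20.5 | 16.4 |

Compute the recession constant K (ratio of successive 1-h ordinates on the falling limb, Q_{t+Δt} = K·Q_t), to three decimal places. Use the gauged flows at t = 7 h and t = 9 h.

K ≈ 0.785

Using the recession-limb readings at t = 7 h and t = 9 h: Q falls from 26.6 to 16.4 m³/s over 2 intervals.
K = (Q₂/Q₁)^(1/2) = (16.4/26.6)^(1/2) = 0.785.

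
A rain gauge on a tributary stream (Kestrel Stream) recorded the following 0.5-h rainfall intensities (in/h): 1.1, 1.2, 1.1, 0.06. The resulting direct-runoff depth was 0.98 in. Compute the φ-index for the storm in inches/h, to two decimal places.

φ ≈ 0.48 in/h

Only the 3 blocks with intensity above φ contribute runoff: 1.1, 1.2, 1.1 in/h.
Σ(I−φ)·Δt = d  ⇒  (1.1+1.2+1.1 − 3φ)·0.5 = 0.98
φ = (3.400 − 0.98/0.5) / 3 = 0.48 in/h.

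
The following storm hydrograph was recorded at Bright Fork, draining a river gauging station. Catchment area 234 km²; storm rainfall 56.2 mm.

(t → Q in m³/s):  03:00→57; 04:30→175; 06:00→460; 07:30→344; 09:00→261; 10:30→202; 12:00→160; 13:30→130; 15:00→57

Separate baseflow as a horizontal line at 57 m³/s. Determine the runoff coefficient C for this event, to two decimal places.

C ≈ 0.55

ΣQ_DR = 1333 m³/s; V = ΣQ_DR·Δt = 7.198 × 10^6 m³.
Runoff depth d = V / A = 30.76 mm.
C = d / P = 30.76 / 56.2 = 0.55.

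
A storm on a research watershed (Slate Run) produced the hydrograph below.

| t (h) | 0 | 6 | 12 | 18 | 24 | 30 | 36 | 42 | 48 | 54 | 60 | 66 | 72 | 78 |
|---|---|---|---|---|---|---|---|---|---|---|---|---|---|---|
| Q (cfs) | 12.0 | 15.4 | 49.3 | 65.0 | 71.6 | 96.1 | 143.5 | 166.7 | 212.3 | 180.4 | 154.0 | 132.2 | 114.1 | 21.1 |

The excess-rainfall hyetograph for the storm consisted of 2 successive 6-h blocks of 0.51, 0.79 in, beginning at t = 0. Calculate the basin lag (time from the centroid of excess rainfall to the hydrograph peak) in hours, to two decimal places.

Centroid of excess rainfall: t_c = Σ P_i·t̄_i / ΣP_i = 6.6462 h (block centres at 3, 9 h).
Hydrograph peak occurs at t = 48 h, so basin lag t_L = 48 − 6.6462 = 41.35 h.

t_L ≈ 41.35 h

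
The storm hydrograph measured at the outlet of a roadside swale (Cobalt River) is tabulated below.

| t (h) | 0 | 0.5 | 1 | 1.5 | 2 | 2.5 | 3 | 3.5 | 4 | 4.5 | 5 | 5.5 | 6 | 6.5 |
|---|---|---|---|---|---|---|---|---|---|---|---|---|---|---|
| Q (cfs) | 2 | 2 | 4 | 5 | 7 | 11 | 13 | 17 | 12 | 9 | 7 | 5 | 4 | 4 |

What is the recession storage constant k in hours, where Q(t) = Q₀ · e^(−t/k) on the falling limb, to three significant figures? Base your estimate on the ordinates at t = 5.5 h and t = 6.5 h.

k ≈ 4.48 h

On the falling limb, Q drops from 5 to 4 cfs between t = 5.5 h and t = 6.5 h (Δt = 1 h).
k = −Δt / ln(Q₂/Q₁) = −1 / ln(4/5) = 4.48 h.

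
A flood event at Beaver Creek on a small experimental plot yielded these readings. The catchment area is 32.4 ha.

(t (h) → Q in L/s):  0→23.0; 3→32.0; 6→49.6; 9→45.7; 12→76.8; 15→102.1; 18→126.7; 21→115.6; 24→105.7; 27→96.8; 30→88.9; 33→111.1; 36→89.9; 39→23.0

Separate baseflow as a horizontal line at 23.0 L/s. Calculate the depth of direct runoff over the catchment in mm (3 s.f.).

d ≈ 25.5 mm

Direct runoff: 0.0, 9.0, 26.6, 22.7, 53.8, 79.1, 103.7, 92.6, 82.7, 73.8, 65.9, 88.1, 66.9, 0.0 L/s; ΣQ_DR = 764.9 L/s.
V = ΣQ_DR · Δt = 764.9 × 10800 s = 8.261 × 10^6 L.
Over A = 32.4 ha, depth = V / A = 25.5 mm.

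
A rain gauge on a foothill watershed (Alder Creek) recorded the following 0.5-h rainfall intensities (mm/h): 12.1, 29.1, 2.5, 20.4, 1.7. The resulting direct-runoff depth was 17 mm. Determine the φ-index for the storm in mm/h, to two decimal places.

Only the 3 blocks with intensity above φ contribute runoff: 12.1, 29.1, 20.4 mm/h.
Σ(I−φ)·Δt = d  ⇒  (12.1+29.1+20.4 − 3φ)·0.5 = 17
φ = (61.60 − 17/0.5) / 3 = 9.20 mm/h.

φ ≈ 9.20 mm/h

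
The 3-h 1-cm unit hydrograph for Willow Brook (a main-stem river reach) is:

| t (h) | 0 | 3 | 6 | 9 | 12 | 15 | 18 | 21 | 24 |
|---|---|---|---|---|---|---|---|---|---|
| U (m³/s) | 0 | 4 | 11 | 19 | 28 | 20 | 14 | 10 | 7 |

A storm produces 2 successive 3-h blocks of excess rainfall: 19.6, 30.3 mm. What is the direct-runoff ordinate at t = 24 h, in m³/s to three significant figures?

By discrete convolution, Q_j = Σ (P_i / 10 mm) · U_{j−i}.
At t = 24 h (j=8): Q = (19.6/10)·7 + (30.3/10)·10 = 44.0 m³/s.

Q ≈ 44.0 m³/s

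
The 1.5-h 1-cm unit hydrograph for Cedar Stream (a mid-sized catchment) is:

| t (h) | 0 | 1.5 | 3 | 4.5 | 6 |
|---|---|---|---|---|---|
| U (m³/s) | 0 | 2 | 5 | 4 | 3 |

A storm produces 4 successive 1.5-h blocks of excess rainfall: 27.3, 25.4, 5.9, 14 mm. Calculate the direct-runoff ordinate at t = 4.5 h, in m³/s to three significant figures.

Q ≈ 24.8 m³/s

By discrete convolution, Q_j = Σ (P_i / 10 mm) · U_{j−i}.
At t = 4.5 h (j=3): Q = (27.3/10)·4 + (25.4/10)·5 + (5.9/10)·2 + (14/10)·0 = 24.8 m³/s.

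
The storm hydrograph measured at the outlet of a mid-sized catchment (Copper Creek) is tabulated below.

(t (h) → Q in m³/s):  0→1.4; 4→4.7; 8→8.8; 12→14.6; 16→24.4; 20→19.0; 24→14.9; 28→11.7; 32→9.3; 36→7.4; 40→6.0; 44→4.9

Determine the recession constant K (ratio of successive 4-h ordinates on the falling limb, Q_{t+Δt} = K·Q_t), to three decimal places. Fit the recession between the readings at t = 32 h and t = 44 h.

K ≈ 0.808

Using the recession-limb readings at t = 32 h and t = 44 h: Q falls from 9.3 to 4.9 m³/s over 3 intervals.
K = (Q₂/Q₁)^(1/3) = (4.9/9.3)^(1/3) = 0.808.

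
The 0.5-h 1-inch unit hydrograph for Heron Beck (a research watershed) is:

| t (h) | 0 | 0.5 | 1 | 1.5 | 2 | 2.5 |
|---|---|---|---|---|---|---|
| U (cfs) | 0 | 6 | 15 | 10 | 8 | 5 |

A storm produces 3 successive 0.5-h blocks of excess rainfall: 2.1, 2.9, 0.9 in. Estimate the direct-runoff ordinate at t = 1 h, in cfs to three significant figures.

Q ≈ 48.9 cfs

By discrete convolution, Q_j = Σ (P_i / 1 in) · U_{j−i}.
At t = 1 h (j=2): Q = (2.1/1)·15 + (2.9/1)·6 + (0.9/1)·0 = 48.9 cfs.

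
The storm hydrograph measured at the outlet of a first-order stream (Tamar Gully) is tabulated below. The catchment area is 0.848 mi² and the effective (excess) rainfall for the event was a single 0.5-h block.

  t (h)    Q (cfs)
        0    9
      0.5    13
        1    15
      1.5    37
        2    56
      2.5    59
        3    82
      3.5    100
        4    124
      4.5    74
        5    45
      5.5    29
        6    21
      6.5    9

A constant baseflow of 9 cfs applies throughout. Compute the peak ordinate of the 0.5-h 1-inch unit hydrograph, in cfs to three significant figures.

U_p ≈ 230 cfs

Direct runoff: 0.0, 4.0, 6.0, 28.0, 47.0, 50.0, 73.0, 91.0, 115.0, 65.0, 36.0, 20.0, 12.0, 0.0 cfs; ΣQ_DR = 547.0 cfs, peak = 115.0 cfs.
Runoff depth d = ΣQ_DR·Δt / A = 547.0 × 1800 / (0.848 mi²) = 0.4998 in.
The 1-inch UH is the DRH scaled by (1 in)/d, so U_p = 115.0 × 1/0.4998 = 230 cfs.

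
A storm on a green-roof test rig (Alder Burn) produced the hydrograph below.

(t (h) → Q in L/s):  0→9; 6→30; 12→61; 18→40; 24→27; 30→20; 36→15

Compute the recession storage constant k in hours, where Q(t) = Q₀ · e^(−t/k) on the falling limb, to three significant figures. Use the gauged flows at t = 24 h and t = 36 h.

On the falling limb, Q drops from 27 to 15 L/s between t = 24 h and t = 36 h (Δt = 12 h).
k = −Δt / ln(Q₂/Q₁) = −12 / ln(15/27) = 20.4 h.

k ≈ 20.4 h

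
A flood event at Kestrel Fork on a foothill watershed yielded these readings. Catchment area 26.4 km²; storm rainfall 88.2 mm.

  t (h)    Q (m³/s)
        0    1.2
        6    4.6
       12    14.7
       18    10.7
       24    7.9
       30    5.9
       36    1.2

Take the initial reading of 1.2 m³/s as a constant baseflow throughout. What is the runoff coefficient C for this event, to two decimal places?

C ≈ 0.35

ΣQ_DR = 37.80 m³/s; V = ΣQ_DR·Δt = 8.165 × 10^5 m³.
Runoff depth d = V / A = 30.93 mm.
C = d / P = 30.93 / 88.2 = 0.35.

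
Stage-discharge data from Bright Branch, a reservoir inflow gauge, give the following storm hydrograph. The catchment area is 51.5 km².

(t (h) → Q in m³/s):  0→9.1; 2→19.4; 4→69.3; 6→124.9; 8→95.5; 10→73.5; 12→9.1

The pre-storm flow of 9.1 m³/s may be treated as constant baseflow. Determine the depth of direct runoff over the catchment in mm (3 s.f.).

Direct runoff: 0.0, 10.3, 60.2, 115.8, 86.4, 64.4, 0.0 m³/s; ΣQ_DR = 337.1 m³/s.
V = ΣQ_DR · Δt = 337.1 × 7200 s = 2.427 × 10^6 m³.
Over A = 51.5 km², depth = V / A = 47.1 mm.

d ≈ 47.1 mm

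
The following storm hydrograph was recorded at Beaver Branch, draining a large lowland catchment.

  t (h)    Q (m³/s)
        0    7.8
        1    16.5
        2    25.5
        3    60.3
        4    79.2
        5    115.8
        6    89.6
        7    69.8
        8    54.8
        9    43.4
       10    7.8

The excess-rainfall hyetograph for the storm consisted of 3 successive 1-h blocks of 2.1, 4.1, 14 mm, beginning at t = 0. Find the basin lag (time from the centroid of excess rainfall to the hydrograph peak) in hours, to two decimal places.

t_L ≈ 2.91 h

Centroid of excess rainfall: t_c = Σ P_i·t̄_i / ΣP_i = 2.0891 h (block centres at 0.5, 1.5, 2.5 h).
Hydrograph peak occurs at t = 5 h, so basin lag t_L = 5 − 2.0891 = 2.91 h.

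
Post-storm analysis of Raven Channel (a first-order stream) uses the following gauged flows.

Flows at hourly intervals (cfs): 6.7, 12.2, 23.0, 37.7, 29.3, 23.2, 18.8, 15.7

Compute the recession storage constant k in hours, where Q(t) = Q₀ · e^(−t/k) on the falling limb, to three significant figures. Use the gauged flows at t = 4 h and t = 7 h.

k ≈ 4.81 h

On the falling limb, Q drops from 29.3 to 15.7 cfs between t = 4 h and t = 7 h (Δt = 3 h).
k = −Δt / ln(Q₂/Q₁) = −3 / ln(15.7/29.3) = 4.81 h.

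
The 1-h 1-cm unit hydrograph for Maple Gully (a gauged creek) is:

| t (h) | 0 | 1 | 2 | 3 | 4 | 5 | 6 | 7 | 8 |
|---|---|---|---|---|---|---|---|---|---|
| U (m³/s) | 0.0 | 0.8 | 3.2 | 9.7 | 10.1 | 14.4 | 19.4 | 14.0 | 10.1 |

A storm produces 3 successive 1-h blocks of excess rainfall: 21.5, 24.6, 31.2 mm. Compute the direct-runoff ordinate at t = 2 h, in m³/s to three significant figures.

By discrete convolution, Q_j = Σ (P_i / 10 mm) · U_{j−i}.
At t = 2 h (j=2): Q = (21.5/10)·3.2 + (24.6/10)·0.8 + (31.2/10)·0.0 = 8.85 m³/s.

Q ≈ 8.85 m³/s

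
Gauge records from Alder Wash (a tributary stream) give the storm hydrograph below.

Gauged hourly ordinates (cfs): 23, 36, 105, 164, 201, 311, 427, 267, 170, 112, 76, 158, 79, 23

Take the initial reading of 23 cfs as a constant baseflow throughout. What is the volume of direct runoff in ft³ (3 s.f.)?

Direct-runoff ordinates (Q − Q_b): 0.0, 13.0, 82.0, 141.0, 178.0, 288.0, 404.0, 244.0, 147.0, 89.0, 53.0, 135.0, 56.0, 0.0 cfs.
ΣQ_DR = 1830 cfs.
With Δt = 1 h = 3600 s, V = ΣQ_DR · Δt = 1830 × 3600 = 6.59 × 10^6 ft³.

V ≈ 6.59 × 10^6 ft³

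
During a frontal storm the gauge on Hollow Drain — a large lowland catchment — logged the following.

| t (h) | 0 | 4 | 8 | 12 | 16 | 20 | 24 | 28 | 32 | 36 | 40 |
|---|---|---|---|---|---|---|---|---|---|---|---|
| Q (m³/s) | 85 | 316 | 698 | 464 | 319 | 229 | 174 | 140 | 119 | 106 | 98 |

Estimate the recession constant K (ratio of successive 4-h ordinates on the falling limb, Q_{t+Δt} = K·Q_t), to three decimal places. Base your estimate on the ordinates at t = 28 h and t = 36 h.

Using the recession-limb readings at t = 28 h and t = 36 h: Q falls from 140 to 106 m³/s over 2 intervals.
K = (Q₂/Q₁)^(1/2) = (106/140)^(1/2) = 0.870.

K ≈ 0.870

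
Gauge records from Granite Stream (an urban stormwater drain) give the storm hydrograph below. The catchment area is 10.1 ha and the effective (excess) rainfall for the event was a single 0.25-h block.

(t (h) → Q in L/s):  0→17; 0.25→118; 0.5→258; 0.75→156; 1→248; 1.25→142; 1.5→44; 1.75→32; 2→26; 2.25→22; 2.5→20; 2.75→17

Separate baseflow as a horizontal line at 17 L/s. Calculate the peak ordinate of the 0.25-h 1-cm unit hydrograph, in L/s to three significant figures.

U_p ≈ 302 L/s

Direct runoff: 0.0, 101.0, 241.0, 139.0, 231.0, 125.0, 27.0, 15.0, 9.0, 5.0, 3.0, 0.0 L/s; ΣQ_DR = 896.0 L/s, peak = 241.0 L/s.
Runoff depth d = ΣQ_DR·Δt / A = 896.0 × 900 / (10.1 ha) = 7.984 mm.
The 1-cm UH is the DRH scaled by (10 mm)/d, so U_p = 241.0 × 10/7.984 = 302 L/s.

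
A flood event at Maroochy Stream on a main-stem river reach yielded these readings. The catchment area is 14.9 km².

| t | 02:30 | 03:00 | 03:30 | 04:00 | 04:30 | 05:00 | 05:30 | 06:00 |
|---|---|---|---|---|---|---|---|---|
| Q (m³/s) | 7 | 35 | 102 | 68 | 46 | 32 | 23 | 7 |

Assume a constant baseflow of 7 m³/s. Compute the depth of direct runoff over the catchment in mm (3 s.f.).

Direct runoff: 0.0, 28.0, 95.0, 61.0, 39.0, 25.0, 16.0, 0.0 m³/s; ΣQ_DR = 264.0 m³/s.
V = ΣQ_DR · Δt = 264.0 × 1800 s = 4.752 × 10^5 m³.
Over A = 14.9 km², depth = V / A = 31.9 mm.

d ≈ 31.9 mm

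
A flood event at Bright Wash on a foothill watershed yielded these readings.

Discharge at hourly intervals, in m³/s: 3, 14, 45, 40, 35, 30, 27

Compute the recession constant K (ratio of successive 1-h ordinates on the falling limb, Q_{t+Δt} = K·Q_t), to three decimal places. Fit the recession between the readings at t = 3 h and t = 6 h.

Using the recession-limb readings at t = 3 h and t = 6 h: Q falls from 40 to 27 m³/s over 3 intervals.
K = (Q₂/Q₁)^(1/3) = (27/40)^(1/3) = 0.877.

K ≈ 0.877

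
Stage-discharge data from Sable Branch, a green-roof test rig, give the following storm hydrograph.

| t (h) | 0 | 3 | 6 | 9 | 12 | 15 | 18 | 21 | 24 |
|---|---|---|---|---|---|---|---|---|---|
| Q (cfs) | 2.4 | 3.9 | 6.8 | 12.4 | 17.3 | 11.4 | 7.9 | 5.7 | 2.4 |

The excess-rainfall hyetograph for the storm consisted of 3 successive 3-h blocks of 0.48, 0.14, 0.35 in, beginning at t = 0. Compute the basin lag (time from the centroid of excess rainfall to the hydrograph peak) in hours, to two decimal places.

Centroid of excess rainfall: t_c = Σ P_i·t̄_i / ΣP_i = 4.0979 h (block centres at 1.5, 4.5, 7.5 h).
Hydrograph peak occurs at t = 12 h, so basin lag t_L = 12 − 4.0979 = 7.90 h.

t_L ≈ 7.90 h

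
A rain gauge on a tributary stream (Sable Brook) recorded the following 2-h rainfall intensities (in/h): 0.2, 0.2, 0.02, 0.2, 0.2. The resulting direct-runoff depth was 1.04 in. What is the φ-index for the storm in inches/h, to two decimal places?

Only the 4 blocks with intensity above φ contribute runoff: 0.2, 0.2, 0.2, 0.2 in/h.
Σ(I−φ)·Δt = d  ⇒  (0.2+0.2+0.2+0.2 − 4φ)·2 = 1.04
φ = (0.8000 − 1.04/2) / 4 = 0.07 in/h.

φ ≈ 0.07 in/h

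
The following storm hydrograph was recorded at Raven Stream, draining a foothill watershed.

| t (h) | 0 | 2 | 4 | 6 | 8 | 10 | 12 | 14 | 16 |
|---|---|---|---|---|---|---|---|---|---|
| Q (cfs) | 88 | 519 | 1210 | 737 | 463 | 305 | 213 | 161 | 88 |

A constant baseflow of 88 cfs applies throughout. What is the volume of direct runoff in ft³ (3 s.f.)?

Direct-runoff ordinates (Q − Q_b): 0.0, 431.0, 1122.0, 649.0, 375.0, 217.0, 125.0, 73.0, 0.0 cfs.
ΣQ_DR = 2992 cfs.
With Δt = 2 h = 7200 s, V = ΣQ_DR · Δt = 2992 × 7200 = 2.15 × 10^7 ft³.

V ≈ 2.15 × 10^7 ft³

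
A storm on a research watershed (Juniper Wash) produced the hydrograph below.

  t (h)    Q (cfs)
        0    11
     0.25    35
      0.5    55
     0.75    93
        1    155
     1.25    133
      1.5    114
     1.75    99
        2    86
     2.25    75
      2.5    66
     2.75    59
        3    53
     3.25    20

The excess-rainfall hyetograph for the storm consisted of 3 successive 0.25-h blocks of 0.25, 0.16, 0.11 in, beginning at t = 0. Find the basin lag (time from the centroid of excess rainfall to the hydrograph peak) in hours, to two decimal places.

t_L ≈ 0.69 h

Centroid of excess rainfall: t_c = Σ P_i·t̄_i / ΣP_i = 0.3077 h (block centres at 0.125, 0.375, 0.625 h).
Hydrograph peak occurs at t = 1 h, so basin lag t_L = 1 − 0.3077 = 0.69 h.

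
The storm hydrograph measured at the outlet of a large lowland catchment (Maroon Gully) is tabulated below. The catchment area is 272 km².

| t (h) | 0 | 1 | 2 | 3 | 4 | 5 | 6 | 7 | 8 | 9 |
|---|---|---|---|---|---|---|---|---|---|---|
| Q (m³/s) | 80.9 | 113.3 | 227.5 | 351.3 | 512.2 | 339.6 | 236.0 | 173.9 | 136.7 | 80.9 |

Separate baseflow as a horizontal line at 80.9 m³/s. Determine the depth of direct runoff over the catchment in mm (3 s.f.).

Direct runoff: 0.0, 32.4, 146.6, 270.4, 431.3, 258.7, 155.1, 93.0, 55.8, 0.0 m³/s; ΣQ_DR = 1443 m³/s.
V = ΣQ_DR · Δt = 1443 × 3600 s = 5.196 × 10^6 m³.
Over A = 272 km², depth = V / A = 19.1 mm.

d ≈ 19.1 mm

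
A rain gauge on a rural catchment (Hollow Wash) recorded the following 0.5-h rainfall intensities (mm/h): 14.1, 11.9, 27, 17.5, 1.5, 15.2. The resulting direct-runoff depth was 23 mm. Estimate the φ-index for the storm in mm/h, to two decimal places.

φ ≈ 7.94 mm/h

Only the 5 blocks with intensity above φ contribute runoff: 14.1, 11.9, 27, 17.5, 15.2 mm/h.
Σ(I−φ)·Δt = d  ⇒  (14.1+11.9+27+17.5+15.2 − 5φ)·0.5 = 23
φ = (85.70 − 23/0.5) / 5 = 7.94 mm/h.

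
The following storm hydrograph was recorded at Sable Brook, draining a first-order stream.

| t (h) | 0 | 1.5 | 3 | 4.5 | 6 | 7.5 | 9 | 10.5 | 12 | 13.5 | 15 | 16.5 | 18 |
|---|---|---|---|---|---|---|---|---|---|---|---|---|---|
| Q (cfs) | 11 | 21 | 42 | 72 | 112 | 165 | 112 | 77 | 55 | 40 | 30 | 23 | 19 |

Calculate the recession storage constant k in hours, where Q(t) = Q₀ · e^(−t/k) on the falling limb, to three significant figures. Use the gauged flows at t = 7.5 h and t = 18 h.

On the falling limb, Q drops from 165 to 19 cfs between t = 7.5 h and t = 18 h (Δt = 10.5 h).
k = −Δt / ln(Q₂/Q₁) = −10.5 / ln(19/165) = 4.86 h.

k ≈ 4.86 h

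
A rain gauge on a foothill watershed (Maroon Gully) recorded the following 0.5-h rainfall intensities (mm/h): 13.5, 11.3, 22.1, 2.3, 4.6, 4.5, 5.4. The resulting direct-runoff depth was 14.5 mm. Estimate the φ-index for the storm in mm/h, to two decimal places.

φ ≈ 5.97 mm/h

Only the 3 blocks with intensity above φ contribute runoff: 13.5, 11.3, 22.1 mm/h.
Σ(I−φ)·Δt = d  ⇒  (13.5+11.3+22.1 − 3φ)·0.5 = 14.5
φ = (46.90 − 14.5/0.5) / 3 = 5.97 mm/h.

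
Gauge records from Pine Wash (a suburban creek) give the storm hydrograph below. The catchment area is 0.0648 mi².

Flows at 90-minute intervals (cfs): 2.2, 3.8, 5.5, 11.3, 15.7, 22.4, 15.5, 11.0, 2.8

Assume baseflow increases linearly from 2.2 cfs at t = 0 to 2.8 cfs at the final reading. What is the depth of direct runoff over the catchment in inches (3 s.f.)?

d ≈ 2.43 in

Direct runoff: 0.00, 1.52, 3.15, 8.88, 13.20, 19.82, 12.85, 8.28, 0.00 cfs; ΣQ_DR = 67.70 cfs.
V = ΣQ_DR · Δt = 67.70 × 5400 s = 3.656 × 10^5 ft³.
Over A = 0.0648 mi², depth = V / A = 2.43 in.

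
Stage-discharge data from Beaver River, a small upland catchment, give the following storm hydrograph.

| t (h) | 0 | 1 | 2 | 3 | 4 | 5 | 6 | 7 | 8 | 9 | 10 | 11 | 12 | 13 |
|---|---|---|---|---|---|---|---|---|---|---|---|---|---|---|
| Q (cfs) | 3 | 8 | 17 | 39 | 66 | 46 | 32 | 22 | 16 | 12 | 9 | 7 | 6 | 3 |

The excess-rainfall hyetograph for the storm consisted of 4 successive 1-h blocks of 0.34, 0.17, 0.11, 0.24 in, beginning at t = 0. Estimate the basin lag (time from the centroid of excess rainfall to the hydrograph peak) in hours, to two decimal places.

t_L ≈ 2.21 h

Centroid of excess rainfall: t_c = Σ P_i·t̄_i / ΣP_i = 1.7907 h (block centres at 0.5, 1.5, 2.5, 3.5 h).
Hydrograph peak occurs at t = 4 h, so basin lag t_L = 4 − 1.7907 = 2.21 h.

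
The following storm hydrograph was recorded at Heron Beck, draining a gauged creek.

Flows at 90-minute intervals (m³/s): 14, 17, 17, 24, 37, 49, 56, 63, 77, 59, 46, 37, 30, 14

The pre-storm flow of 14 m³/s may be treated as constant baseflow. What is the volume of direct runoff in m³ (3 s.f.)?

V ≈ 1.86 × 10^6 m³

Direct-runoff ordinates (Q − Q_b): 0.0, 3.0, 3.0, 10.0, 23.0, 35.0, 42.0, 49.0, 63.0, 45.0, 32.0, 23.0, 16.0, 0.0 m³/s.
ΣQ_DR = 344.0 m³/s.
With Δt = 1.5 h = 5400 s, V = ΣQ_DR · Δt = 344.0 × 5400 = 1.86 × 10^6 m³.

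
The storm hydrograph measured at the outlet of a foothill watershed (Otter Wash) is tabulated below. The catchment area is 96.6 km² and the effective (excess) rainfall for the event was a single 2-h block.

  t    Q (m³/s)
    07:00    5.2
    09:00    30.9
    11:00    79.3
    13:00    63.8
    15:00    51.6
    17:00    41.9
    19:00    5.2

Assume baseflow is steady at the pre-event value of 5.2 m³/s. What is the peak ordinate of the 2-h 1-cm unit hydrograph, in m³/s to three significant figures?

Direct runoff: 0.0, 25.7, 74.1, 58.6, 46.4, 36.7, 0.0 m³/s; ΣQ_DR = 241.5 m³/s, peak = 74.1 m³/s.
Runoff depth d = ΣQ_DR·Δt / A = 241.5 × 7200 / (96.6 km²) = 18.00 mm.
The 1-cm UH is the DRH scaled by (10 mm)/d, so U_p = 74.1 × 10/18.00 = 41.2 m³/s.

U_p ≈ 41.2 m³/s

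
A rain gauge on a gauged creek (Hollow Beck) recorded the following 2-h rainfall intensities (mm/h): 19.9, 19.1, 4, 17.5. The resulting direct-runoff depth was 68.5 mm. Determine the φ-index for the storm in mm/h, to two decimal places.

φ ≈ 7.42 mm/h

Only the 3 blocks with intensity above φ contribute runoff: 19.9, 19.1, 17.5 mm/h.
Σ(I−φ)·Δt = d  ⇒  (19.9+19.1+17.5 − 3φ)·2 = 68.5
φ = (56.50 − 68.5/2) / 3 = 7.42 mm/h.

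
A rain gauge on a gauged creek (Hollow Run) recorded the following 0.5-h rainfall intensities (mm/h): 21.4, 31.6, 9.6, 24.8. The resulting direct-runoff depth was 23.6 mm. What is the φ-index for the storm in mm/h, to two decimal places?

Only the 3 blocks with intensity above φ contribute runoff: 21.4, 31.6, 24.8 mm/h.
Σ(I−φ)·Δt = d  ⇒  (21.4+31.6+24.8 − 3φ)·0.5 = 23.6
φ = (77.80 − 23.6/0.5) / 3 = 10.20 mm/h.

φ ≈ 10.20 mm/h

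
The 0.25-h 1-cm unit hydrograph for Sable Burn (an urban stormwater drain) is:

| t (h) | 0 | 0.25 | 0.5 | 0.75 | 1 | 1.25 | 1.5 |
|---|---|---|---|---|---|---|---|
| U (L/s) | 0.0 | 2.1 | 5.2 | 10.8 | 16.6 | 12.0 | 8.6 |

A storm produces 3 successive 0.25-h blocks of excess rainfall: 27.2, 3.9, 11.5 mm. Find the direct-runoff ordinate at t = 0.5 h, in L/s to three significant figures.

Q ≈ 15.0 L/s

By discrete convolution, Q_j = Σ (P_i / 10 mm) · U_{j−i}.
At t = 0.5 h (j=2): Q = (27.2/10)·5.2 + (3.9/10)·2.1 + (11.5/10)·0.0 = 15.0 L/s.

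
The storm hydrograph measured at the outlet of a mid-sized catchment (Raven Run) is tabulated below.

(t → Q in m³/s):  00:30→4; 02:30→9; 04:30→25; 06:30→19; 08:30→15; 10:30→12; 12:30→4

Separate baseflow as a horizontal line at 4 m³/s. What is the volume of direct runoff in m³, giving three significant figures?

V ≈ 4.32 × 10^5 m³

Direct-runoff ordinates (Q − Q_b): 0.0, 5.0, 21.0, 15.0, 11.0, 8.0, 0.0 m³/s.
ΣQ_DR = 60.00 m³/s.
With Δt = 2 h = 7200 s, V = ΣQ_DR · Δt = 60.00 × 7200 = 4.32 × 10^5 m³.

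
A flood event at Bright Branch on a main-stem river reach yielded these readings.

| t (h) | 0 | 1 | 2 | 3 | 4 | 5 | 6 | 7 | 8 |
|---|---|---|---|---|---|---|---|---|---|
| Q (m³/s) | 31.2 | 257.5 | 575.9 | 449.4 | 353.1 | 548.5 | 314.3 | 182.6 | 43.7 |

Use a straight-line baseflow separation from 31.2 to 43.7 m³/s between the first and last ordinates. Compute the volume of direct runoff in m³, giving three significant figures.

V ≈ 8.71 × 10^6 m³

Direct-runoff ordinates (Q − Q_b): 0.00, 224.74, 541.58, 413.51, 315.65, 509.49, 273.73, 140.46, 0.00 m³/s.
ΣQ_DR = 2419 m³/s.
With Δt = 1 h = 3600 s, V = ΣQ_DR · Δt = 2419 × 3600 = 8.71 × 10^6 m³.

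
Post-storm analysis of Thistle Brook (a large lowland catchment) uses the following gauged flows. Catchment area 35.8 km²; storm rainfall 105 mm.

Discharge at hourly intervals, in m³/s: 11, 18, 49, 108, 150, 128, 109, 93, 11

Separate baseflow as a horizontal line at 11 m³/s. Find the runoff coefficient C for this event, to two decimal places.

C ≈ 0.55

ΣQ_DR = 578.0 m³/s; V = ΣQ_DR·Δt = 2.081 × 10^6 m³.
Runoff depth d = V / A = 58.12 mm.
C = d / P = 58.12 / 105 = 0.55.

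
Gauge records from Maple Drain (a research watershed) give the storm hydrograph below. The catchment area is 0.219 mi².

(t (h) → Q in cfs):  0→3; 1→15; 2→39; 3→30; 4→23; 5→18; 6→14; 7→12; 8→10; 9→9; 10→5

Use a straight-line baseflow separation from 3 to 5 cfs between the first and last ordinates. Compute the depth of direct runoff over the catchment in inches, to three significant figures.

Direct runoff: 0.00, 11.80, 35.60, 26.40, 19.20, 14.00, 9.80, 7.60, 5.40, 4.20, 0.00 cfs; ΣQ_DR = 134.0 cfs.
V = ΣQ_DR · Δt = 134.0 × 3600 s = 4.824 × 10^5 ft³.
Over A = 0.219 mi², depth = V / A = 0.948 in.

d ≈ 0.948 in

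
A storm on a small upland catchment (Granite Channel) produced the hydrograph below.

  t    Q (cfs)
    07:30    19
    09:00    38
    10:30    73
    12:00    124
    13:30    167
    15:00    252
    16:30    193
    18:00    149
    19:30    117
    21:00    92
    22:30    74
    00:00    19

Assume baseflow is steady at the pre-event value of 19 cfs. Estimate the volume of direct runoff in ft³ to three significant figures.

V ≈ 5.88 × 10^6 ft³

Direct-runoff ordinates (Q − Q_b): 0.0, 19.0, 54.0, 105.0, 148.0, 233.0, 174.0, 130.0, 98.0, 73.0, 55.0, 0.0 cfs.
ΣQ_DR = 1089 cfs.
With Δt = 1.5 h = 5400 s, V = ΣQ_DR · Δt = 1089 × 5400 = 5.88 × 10^6 ft³.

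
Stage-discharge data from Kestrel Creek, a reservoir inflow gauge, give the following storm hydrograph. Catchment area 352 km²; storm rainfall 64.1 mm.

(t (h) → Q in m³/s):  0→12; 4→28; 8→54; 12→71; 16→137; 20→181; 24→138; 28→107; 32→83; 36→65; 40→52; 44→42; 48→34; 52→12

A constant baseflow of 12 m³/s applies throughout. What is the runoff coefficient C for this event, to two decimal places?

ΣQ_DR = 848.0 m³/s; V = ΣQ_DR·Δt = 1.221 × 10^7 m³.
Runoff depth d = V / A = 34.69 mm.
C = d / P = 34.69 / 64.1 = 0.54.

C ≈ 0.54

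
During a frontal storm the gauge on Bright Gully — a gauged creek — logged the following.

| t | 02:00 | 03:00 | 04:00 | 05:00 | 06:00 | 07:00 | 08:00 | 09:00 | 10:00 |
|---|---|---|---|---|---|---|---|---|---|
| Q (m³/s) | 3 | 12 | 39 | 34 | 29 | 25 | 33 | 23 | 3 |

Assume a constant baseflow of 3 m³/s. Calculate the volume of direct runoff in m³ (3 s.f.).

V ≈ 6.26 × 10^5 m³

Direct-runoff ordinates (Q − Q_b): 0.0, 9.0, 36.0, 31.0, 26.0, 22.0, 30.0, 20.0, 0.0 m³/s.
ΣQ_DR = 174.0 m³/s.
With Δt = 1 h = 3600 s, V = ΣQ_DR · Δt = 174.0 × 3600 = 6.26 × 10^5 m³.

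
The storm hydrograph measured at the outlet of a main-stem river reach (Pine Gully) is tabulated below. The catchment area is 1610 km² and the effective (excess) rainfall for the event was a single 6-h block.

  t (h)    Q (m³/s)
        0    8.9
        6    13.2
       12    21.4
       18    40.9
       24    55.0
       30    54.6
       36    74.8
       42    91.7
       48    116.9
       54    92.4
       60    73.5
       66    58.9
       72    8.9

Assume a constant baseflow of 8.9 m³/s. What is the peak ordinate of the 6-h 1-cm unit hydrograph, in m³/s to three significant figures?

U_p ≈ 135 m³/s

Direct runoff: 0.0, 4.3, 12.5, 32.0, 46.1, 45.7, 65.9, 82.8, 108.0, 83.5, 64.6, 50.0, 0.0 m³/s; ΣQ_DR = 595.4 m³/s, peak = 108.0 m³/s.
Runoff depth d = ΣQ_DR·Δt / A = 595.4 × 21600 / (1610 km²) = 7.988 mm.
The 1-cm UH is the DRH scaled by (10 mm)/d, so U_p = 108.0 × 10/7.988 = 135 m³/s.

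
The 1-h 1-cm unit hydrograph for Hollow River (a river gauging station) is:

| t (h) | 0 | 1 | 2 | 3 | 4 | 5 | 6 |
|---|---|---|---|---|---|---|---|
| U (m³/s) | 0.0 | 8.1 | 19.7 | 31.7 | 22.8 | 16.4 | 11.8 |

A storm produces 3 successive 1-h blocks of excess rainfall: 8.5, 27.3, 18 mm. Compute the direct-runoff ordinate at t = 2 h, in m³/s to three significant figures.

By discrete convolution, Q_j = Σ (P_i / 10 mm) · U_{j−i}.
At t = 2 h (j=2): Q = (8.5/10)·19.7 + (27.3/10)·8.1 + (18/10)·0.0 = 38.9 m³/s.

Q ≈ 38.9 m³/s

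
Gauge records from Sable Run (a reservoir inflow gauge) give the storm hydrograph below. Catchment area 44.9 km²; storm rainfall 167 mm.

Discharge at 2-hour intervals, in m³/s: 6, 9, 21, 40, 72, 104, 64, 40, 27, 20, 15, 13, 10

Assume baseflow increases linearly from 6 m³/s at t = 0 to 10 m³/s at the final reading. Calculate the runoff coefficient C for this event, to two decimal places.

C ≈ 0.32

ΣQ_DR = 337.0 m³/s; V = ΣQ_DR·Δt = 2.426 × 10^6 m³.
Runoff depth d = V / A = 54.04 mm.
C = d / P = 54.04 / 167 = 0.32.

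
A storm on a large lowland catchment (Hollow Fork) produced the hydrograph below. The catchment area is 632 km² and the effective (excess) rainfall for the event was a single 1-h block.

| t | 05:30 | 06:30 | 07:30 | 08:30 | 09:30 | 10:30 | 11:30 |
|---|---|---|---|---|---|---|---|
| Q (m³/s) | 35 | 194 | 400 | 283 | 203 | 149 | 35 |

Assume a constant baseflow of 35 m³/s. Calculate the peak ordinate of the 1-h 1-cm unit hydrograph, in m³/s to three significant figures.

U_p ≈ 608 m³/s

Direct runoff: 0.0, 159.0, 365.0, 248.0, 168.0, 114.0, 0.0 m³/s; ΣQ_DR = 1054 m³/s, peak = 365.0 m³/s.
Runoff depth d = ΣQ_DR·Δt / A = 1054 × 3600 / (632 km²) = 6.004 mm.
The 1-cm UH is the DRH scaled by (10 mm)/d, so U_p = 365.0 × 10/6.004 = 608 m³/s.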